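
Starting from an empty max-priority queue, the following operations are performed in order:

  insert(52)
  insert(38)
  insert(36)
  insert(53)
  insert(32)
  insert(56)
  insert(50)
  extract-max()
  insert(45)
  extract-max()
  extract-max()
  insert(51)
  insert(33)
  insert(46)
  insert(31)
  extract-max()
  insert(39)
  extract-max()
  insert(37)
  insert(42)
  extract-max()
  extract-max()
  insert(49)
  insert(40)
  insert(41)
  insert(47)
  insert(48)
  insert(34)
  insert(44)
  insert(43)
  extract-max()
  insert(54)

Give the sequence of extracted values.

56 → 53 → 52 → 51 → 50 → 46 → 45 → 49

insert 52 → {52}
insert 38 → {52, 38}
insert 36 → {52, 38, 36}
insert 53 → {53, 52, 38, 36}
insert 32 → {53, 52, 38, 36, 32}
insert 56 → {56, 53, 52, 38, 36, 32}
insert 50 → {56, 53, 52, 50, 38, 36, 32}
extract-max → 56; now {53, 52, 50, 38, 36, 32}
insert 45 → {53, 52, 50, 45, 38, 36, 32}
extract-max → 53; now {52, 50, 45, 38, 36, 32}
extract-max → 52; now {50, 45, 38, 36, 32}
insert 51 → {51, 50, 45, 38, 36, 32}
insert 33 → {51, 50, 45, 38, 36, 33, 32}
insert 46 → {51, 50, 46, 45, 38, 36, 33, 32}
insert 31 → {51, 50, 46, 45, 38, 36, 33, 32, 31}
extract-max → 51; now {50, 46, 45, 38, 36, 33, 32, 31}
insert 39 → {50, 46, 45, 39, 38, 36, 33, 32, 31}
extract-max → 50; now {46, 45, 39, 38, 36, 33, 32, 31}
insert 37 → {46, 45, 39, 38, 37, 36, 33, 32, 31}
insert 42 → {46, 45, 42, 39, 38, 37, 36, 33, 32, 31}
extract-max → 46; now {45, 42, 39, 38, 37, 36, 33, 32, 31}
extract-max → 45; now {42, 39, 38, 37, 36, 33, 32, 31}
insert 49 → {49, 42, 39, 38, 37, 36, 33, 32, 31}
insert 40 → {49, 42, 40, 39, 38, 37, 36, 33, 32, 31}
insert 41 → {49, 42, 41, 40, 39, 38, 37, 36, 33, 32, 31}
insert 47 → {49, 47, 42, 41, 40, 39, 38, 37, 36, 33, 32, 31}
insert 48 → {49, 48, 47, 42, 41, 40, 39, 38, 37, 36, 33, 32, 31}
insert 34 → {49, 48, 47, 42, 41, 40, 39, 38, 37, 36, 34, 33, 32, 31}
insert 44 → {49, 48, 47, 44, 42, 41, 40, 39, 38, 37, 36, 34, 33, 32, 31}
insert 43 → {49, 48, 47, 44, 43, 42, 41, 40, 39, 38, 37, 36, 34, 33, 32, 31}
extract-max → 49; now {48, 47, 44, 43, 42, 41, 40, 39, 38, 37, 36, 34, 33, 32, 31}
insert 54 → {54, 48, 47, 44, 43, 42, 41, 40, 39, 38, 37, 36, 34, 33, 32, 31}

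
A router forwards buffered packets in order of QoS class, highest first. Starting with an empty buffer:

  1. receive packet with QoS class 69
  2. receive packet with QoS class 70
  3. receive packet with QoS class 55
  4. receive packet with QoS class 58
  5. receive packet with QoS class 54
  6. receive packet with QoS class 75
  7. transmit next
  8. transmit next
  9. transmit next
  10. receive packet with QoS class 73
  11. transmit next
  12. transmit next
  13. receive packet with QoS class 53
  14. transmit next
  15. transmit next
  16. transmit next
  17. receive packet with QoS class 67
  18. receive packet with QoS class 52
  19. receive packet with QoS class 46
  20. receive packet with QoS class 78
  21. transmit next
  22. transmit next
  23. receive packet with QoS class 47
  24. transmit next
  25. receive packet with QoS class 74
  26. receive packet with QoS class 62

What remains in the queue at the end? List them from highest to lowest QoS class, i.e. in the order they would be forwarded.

74 → 62 → 47 → 46

insert 69 → {69}
insert 70 → {70, 69}
insert 55 → {70, 69, 55}
insert 58 → {70, 69, 58, 55}
insert 54 → {70, 69, 58, 55, 54}
insert 75 → {75, 70, 69, 58, 55, 54}
transmit next → 75; now {70, 69, 58, 55, 54}
transmit next → 70; now {69, 58, 55, 54}
transmit next → 69; now {58, 55, 54}
insert 73 → {73, 58, 55, 54}
transmit next → 73; now {58, 55, 54}
transmit next → 58; now {55, 54}
insert 53 → {55, 54, 53}
transmit next → 55; now {54, 53}
transmit next → 54; now {53}
transmit next → 53; now {}
insert 67 → {67}
insert 52 → {67, 52}
insert 46 → {67, 52, 46}
insert 78 → {78, 67, 52, 46}
transmit next → 78; now {67, 52, 46}
transmit next → 67; now {52, 46}
insert 47 → {52, 47, 46}
transmit next → 52; now {47, 46}
insert 74 → {74, 47, 46}
insert 62 → {74, 62, 47, 46}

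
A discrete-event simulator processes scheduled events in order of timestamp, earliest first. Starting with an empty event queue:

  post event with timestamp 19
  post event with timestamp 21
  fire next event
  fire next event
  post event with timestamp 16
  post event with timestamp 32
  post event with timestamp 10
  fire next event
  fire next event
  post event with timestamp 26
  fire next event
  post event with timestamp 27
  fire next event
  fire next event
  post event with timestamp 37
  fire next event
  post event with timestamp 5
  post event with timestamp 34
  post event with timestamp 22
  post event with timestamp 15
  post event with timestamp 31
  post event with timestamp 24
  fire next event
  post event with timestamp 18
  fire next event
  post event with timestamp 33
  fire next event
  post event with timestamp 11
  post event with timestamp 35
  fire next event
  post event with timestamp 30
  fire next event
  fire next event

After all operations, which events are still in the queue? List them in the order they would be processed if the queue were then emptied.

insert 19 → {19}
insert 21 → {19, 21}
fire next event → 19; now {21}
fire next event → 21; now {}
insert 16 → {16}
insert 32 → {16, 32}
insert 10 → {10, 16, 32}
fire next event → 10; now {16, 32}
fire next event → 16; now {32}
insert 26 → {26, 32}
fire next event → 26; now {32}
insert 27 → {27, 32}
fire next event → 27; now {32}
fire next event → 32; now {}
insert 37 → {37}
fire next event → 37; now {}
insert 5 → {5}
insert 34 → {5, 34}
insert 22 → {5, 22, 34}
insert 15 → {5, 15, 22, 34}
insert 31 → {5, 15, 22, 31, 34}
insert 24 → {5, 15, 22, 24, 31, 34}
fire next event → 5; now {15, 22, 24, 31, 34}
insert 18 → {15, 18, 22, 24, 31, 34}
fire next event → 15; now {18, 22, 24, 31, 34}
insert 33 → {18, 22, 24, 31, 33, 34}
fire next event → 18; now {22, 24, 31, 33, 34}
insert 11 → {11, 22, 24, 31, 33, 34}
insert 35 → {11, 22, 24, 31, 33, 34, 35}
fire next event → 11; now {22, 24, 31, 33, 34, 35}
insert 30 → {22, 24, 30, 31, 33, 34, 35}
fire next event → 22; now {24, 30, 31, 33, 34, 35}
fire next event → 24; now {30, 31, 33, 34, 35}

30, 31, 33, 34, 35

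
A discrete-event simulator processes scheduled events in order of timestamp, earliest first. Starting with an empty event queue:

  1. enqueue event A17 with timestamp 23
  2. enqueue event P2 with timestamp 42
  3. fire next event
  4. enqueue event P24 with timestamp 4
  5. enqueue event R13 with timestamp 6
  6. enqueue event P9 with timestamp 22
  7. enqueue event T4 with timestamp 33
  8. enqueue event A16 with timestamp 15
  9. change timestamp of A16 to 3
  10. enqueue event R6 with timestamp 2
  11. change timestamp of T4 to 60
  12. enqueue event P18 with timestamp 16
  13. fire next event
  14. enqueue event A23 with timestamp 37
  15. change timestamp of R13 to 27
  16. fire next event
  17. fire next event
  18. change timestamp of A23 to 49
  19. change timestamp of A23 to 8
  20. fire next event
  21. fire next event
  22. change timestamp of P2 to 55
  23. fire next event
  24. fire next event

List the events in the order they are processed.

add A17 (timestamp 23) → {A17:23}
add P2 (timestamp 42) → {A17:23, P2:42}
fire next event → A17; now {P2:42}
add P24 (timestamp 4) → {P24:4, P2:42}
add R13 (timestamp 6) → {P24:4, R13:6, P2:42}
add P9 (timestamp 22) → {P24:4, R13:6, P9:22, P2:42}
add T4 (timestamp 33) → {P24:4, R13:6, P9:22, T4:33, P2:42}
add A16 (timestamp 15) → {P24:4, R13:6, A16:15, P9:22, T4:33, P2:42}
update A16 to timestamp 3 → {A16:3, P24:4, R13:6, P9:22, T4:33, P2:42}
add R6 (timestamp 2) → {R6:2, A16:3, P24:4, R13:6, P9:22, T4:33, P2:42}
update T4 to timestamp 60 → {R6:2, A16:3, P24:4, R13:6, P9:22, P2:42, T4:60}
add P18 (timestamp 16) → {R6:2, A16:3, P24:4, R13:6, P18:16, P9:22, P2:42, T4:60}
fire next event → R6; now {A16:3, P24:4, R13:6, P18:16, P9:22, P2:42, T4:60}
add A23 (timestamp 37) → {A16:3, P24:4, R13:6, P18:16, P9:22, A23:37, P2:42, T4:60}
update R13 to timestamp 27 → {A16:3, P24:4, P18:16, P9:22, R13:27, A23:37, P2:42, T4:60}
fire next event → A16; now {P24:4, P18:16, P9:22, R13:27, A23:37, P2:42, T4:60}
fire next event → P24; now {P18:16, P9:22, R13:27, A23:37, P2:42, T4:60}
update A23 to timestamp 49 → {P18:16, P9:22, R13:27, P2:42, A23:49, T4:60}
update A23 to timestamp 8 → {A23:8, P18:16, P9:22, R13:27, P2:42, T4:60}
fire next event → A23; now {P18:16, P9:22, R13:27, P2:42, T4:60}
fire next event → P18; now {P9:22, R13:27, P2:42, T4:60}
update P2 to timestamp 55 → {P9:22, R13:27, P2:55, T4:60}
fire next event → P9; now {R13:27, P2:55, T4:60}
fire next event → R13; now {P2:55, T4:60}

A17 → R6 → A16 → P24 → A23 → P18 → P9 → R13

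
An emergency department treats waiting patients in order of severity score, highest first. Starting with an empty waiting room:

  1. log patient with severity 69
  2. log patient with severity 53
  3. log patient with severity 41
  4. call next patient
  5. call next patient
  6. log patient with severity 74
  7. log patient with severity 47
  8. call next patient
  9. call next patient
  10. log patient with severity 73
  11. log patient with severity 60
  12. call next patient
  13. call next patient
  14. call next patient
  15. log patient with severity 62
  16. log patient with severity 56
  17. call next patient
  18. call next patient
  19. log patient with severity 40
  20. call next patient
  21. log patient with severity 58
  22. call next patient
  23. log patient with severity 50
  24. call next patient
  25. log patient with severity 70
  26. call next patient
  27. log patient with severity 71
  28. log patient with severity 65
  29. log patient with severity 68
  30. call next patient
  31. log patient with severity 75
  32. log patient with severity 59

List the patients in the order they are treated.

insert 69 → {69}
insert 53 → {69, 53}
insert 41 → {69, 53, 41}
call next patient → 69; now {53, 41}
call next patient → 53; now {41}
insert 74 → {74, 41}
insert 47 → {74, 47, 41}
call next patient → 74; now {47, 41}
call next patient → 47; now {41}
insert 73 → {73, 41}
insert 60 → {73, 60, 41}
call next patient → 73; now {60, 41}
call next patient → 60; now {41}
call next patient → 41; now {}
insert 62 → {62}
insert 56 → {62, 56}
call next patient → 62; now {56}
call next patient → 56; now {}
insert 40 → {40}
call next patient → 40; now {}
insert 58 → {58}
call next patient → 58; now {}
insert 50 → {50}
call next patient → 50; now {}
insert 70 → {70}
call next patient → 70; now {}
insert 71 → {71}
insert 65 → {71, 65}
insert 68 → {71, 68, 65}
call next patient → 71; now {68, 65}
insert 75 → {75, 68, 65}
insert 59 → {75, 68, 65, 59}

[69, 53, 74, 47, 73, 60, 41, 62, 56, 40, 58, 50, 70, 71]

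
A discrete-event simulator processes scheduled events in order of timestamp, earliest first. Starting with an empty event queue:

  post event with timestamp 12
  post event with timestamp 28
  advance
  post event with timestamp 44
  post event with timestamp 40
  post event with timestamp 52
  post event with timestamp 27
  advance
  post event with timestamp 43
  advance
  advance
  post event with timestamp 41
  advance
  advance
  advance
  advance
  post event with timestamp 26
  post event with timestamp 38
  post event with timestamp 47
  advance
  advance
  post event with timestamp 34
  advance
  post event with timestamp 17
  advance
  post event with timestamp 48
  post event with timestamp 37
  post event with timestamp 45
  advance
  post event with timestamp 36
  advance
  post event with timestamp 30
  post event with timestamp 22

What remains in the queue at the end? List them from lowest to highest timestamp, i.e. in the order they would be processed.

insert 12 → {12}
insert 28 → {12, 28}
advance → 12; now {28}
insert 44 → {28, 44}
insert 40 → {28, 40, 44}
insert 52 → {28, 40, 44, 52}
insert 27 → {27, 28, 40, 44, 52}
advance → 27; now {28, 40, 44, 52}
insert 43 → {28, 40, 43, 44, 52}
advance → 28; now {40, 43, 44, 52}
advance → 40; now {43, 44, 52}
insert 41 → {41, 43, 44, 52}
advance → 41; now {43, 44, 52}
advance → 43; now {44, 52}
advance → 44; now {52}
advance → 52; now {}
insert 26 → {26}
insert 38 → {26, 38}
insert 47 → {26, 38, 47}
advance → 26; now {38, 47}
advance → 38; now {47}
insert 34 → {34, 47}
advance → 34; now {47}
insert 17 → {17, 47}
advance → 17; now {47}
insert 48 → {47, 48}
insert 37 → {37, 47, 48}
insert 45 → {37, 45, 47, 48}
advance → 37; now {45, 47, 48}
insert 36 → {36, 45, 47, 48}
advance → 36; now {45, 47, 48}
insert 30 → {30, 45, 47, 48}
insert 22 → {22, 30, 45, 47, 48}

[22, 30, 45, 47, 48]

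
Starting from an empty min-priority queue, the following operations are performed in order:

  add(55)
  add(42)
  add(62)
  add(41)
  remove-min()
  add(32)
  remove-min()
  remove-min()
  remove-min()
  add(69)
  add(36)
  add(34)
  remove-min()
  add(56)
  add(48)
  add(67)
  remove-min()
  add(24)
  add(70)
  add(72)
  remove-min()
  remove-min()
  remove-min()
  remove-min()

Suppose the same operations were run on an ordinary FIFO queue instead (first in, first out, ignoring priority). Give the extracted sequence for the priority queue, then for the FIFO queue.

insert 55 → {55}
insert 42 → {42, 55}
insert 62 → {42, 55, 62}
insert 41 → {41, 42, 55, 62}
remove-min → 41; now {42, 55, 62}
insert 32 → {32, 42, 55, 62}
remove-min → 32; now {42, 55, 62}
remove-min → 42; now {55, 62}
remove-min → 55; now {62}
insert 69 → {62, 69}
insert 36 → {36, 62, 69}
insert 34 → {34, 36, 62, 69}
remove-min → 34; now {36, 62, 69}
insert 56 → {36, 56, 62, 69}
insert 48 → {36, 48, 56, 62, 69}
insert 67 → {36, 48, 56, 62, 67, 69}
remove-min → 36; now {48, 56, 62, 67, 69}
insert 24 → {24, 48, 56, 62, 67, 69}
insert 70 → {24, 48, 56, 62, 67, 69, 70}
insert 72 → {24, 48, 56, 62, 67, 69, 70, 72}
remove-min → 24; now {48, 56, 62, 67, 69, 70, 72}
remove-min → 48; now {56, 62, 67, 69, 70, 72}
remove-min → 56; now {62, 67, 69, 70, 72}
remove-min → 62; now {67, 69, 70, 72}

priority queue: [41, 32, 42, 55, 34, 36, 24, 48, 56, 62]; FIFO queue: 55 → 42 → 62 → 41 → 32 → 69 → 36 → 34 → 56 → 48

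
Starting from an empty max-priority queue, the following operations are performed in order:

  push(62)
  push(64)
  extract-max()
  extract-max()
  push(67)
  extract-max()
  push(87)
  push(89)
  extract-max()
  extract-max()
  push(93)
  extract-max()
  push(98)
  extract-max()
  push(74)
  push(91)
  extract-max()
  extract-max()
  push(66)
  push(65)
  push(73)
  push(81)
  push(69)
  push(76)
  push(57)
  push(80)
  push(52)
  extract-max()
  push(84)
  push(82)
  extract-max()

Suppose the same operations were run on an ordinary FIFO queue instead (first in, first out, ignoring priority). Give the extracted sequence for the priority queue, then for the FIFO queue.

priority queue: [64, 62, 67, 89, 87, 93, 98, 91, 74, 81, 84]; FIFO queue: 62 → 64 → 67 → 87 → 89 → 93 → 98 → 74 → 91 → 66 → 65

insert 62 → {62}
insert 64 → {64, 62}
extract-max → 64; now {62}
extract-max → 62; now {}
insert 67 → {67}
extract-max → 67; now {}
insert 87 → {87}
insert 89 → {89, 87}
extract-max → 89; now {87}
extract-max → 87; now {}
insert 93 → {93}
extract-max → 93; now {}
insert 98 → {98}
extract-max → 98; now {}
insert 74 → {74}
insert 91 → {91, 74}
extract-max → 91; now {74}
extract-max → 74; now {}
insert 66 → {66}
insert 65 → {66, 65}
insert 73 → {73, 66, 65}
insert 81 → {81, 73, 66, 65}
insert 69 → {81, 73, 69, 66, 65}
insert 76 → {81, 76, 73, 69, 66, 65}
insert 57 → {81, 76, 73, 69, 66, 65, 57}
insert 80 → {81, 80, 76, 73, 69, 66, 65, 57}
insert 52 → {81, 80, 76, 73, 69, 66, 65, 57, 52}
extract-max → 81; now {80, 76, 73, 69, 66, 65, 57, 52}
insert 84 → {84, 80, 76, 73, 69, 66, 65, 57, 52}
insert 82 → {84, 82, 80, 76, 73, 69, 66, 65, 57, 52}
extract-max → 84; now {82, 80, 76, 73, 69, 66, 65, 57, 52}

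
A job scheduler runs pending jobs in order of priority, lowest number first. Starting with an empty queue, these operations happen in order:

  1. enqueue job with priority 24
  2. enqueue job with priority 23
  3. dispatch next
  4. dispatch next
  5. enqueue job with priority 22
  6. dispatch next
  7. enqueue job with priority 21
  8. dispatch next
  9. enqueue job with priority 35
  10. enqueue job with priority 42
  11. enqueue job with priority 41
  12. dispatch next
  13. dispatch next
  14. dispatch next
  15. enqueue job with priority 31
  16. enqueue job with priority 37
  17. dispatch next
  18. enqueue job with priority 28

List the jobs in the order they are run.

insert 24 → {24}
insert 23 → {23, 24}
dispatch next → 23; now {24}
dispatch next → 24; now {}
insert 22 → {22}
dispatch next → 22; now {}
insert 21 → {21}
dispatch next → 21; now {}
insert 35 → {35}
insert 42 → {35, 42}
insert 41 → {35, 41, 42}
dispatch next → 35; now {41, 42}
dispatch next → 41; now {42}
dispatch next → 42; now {}
insert 31 → {31}
insert 37 → {31, 37}
dispatch next → 31; now {37}
insert 28 → {28, 37}

23 → 24 → 22 → 21 → 35 → 41 → 42 → 31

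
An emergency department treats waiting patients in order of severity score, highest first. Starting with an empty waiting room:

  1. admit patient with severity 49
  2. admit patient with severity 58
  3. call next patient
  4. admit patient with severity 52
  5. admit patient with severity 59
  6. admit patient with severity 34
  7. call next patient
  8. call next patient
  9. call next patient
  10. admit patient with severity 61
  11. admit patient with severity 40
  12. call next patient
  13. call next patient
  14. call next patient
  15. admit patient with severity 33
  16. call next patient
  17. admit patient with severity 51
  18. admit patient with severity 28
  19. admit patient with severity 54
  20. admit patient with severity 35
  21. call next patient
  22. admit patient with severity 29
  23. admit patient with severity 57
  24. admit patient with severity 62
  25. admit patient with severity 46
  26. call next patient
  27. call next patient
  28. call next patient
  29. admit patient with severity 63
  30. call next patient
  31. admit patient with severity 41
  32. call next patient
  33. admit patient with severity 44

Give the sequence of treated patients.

insert 49 → {49}
insert 58 → {58, 49}
call next patient → 58; now {49}
insert 52 → {52, 49}
insert 59 → {59, 52, 49}
insert 34 → {59, 52, 49, 34}
call next patient → 59; now {52, 49, 34}
call next patient → 52; now {49, 34}
call next patient → 49; now {34}
insert 61 → {61, 34}
insert 40 → {61, 40, 34}
call next patient → 61; now {40, 34}
call next patient → 40; now {34}
call next patient → 34; now {}
insert 33 → {33}
call next patient → 33; now {}
insert 51 → {51}
insert 28 → {51, 28}
insert 54 → {54, 51, 28}
insert 35 → {54, 51, 35, 28}
call next patient → 54; now {51, 35, 28}
insert 29 → {51, 35, 29, 28}
insert 57 → {57, 51, 35, 29, 28}
insert 62 → {62, 57, 51, 35, 29, 28}
insert 46 → {62, 57, 51, 46, 35, 29, 28}
call next patient → 62; now {57, 51, 46, 35, 29, 28}
call next patient → 57; now {51, 46, 35, 29, 28}
call next patient → 51; now {46, 35, 29, 28}
insert 63 → {63, 46, 35, 29, 28}
call next patient → 63; now {46, 35, 29, 28}
insert 41 → {46, 41, 35, 29, 28}
call next patient → 46; now {41, 35, 29, 28}
insert 44 → {44, 41, 35, 29, 28}

58 → 59 → 52 → 49 → 61 → 40 → 34 → 33 → 54 → 62 → 57 → 51 → 63 → 46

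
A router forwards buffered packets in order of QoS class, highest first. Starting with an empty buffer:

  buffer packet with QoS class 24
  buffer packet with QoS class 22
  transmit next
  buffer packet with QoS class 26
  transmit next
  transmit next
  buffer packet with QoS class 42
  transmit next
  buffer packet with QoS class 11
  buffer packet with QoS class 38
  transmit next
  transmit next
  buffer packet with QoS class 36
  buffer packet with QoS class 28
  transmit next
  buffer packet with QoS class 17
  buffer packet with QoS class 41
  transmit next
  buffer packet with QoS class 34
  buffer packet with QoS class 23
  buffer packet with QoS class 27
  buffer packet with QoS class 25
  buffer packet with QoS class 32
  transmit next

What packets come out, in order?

insert 24 → {24}
insert 22 → {24, 22}
transmit next → 24; now {22}
insert 26 → {26, 22}
transmit next → 26; now {22}
transmit next → 22; now {}
insert 42 → {42}
transmit next → 42; now {}
insert 11 → {11}
insert 38 → {38, 11}
transmit next → 38; now {11}
transmit next → 11; now {}
insert 36 → {36}
insert 28 → {36, 28}
transmit next → 36; now {28}
insert 17 → {28, 17}
insert 41 → {41, 28, 17}
transmit next → 41; now {28, 17}
insert 34 → {34, 28, 17}
insert 23 → {34, 28, 23, 17}
insert 27 → {34, 28, 27, 23, 17}
insert 25 → {34, 28, 27, 25, 23, 17}
insert 32 → {34, 32, 28, 27, 25, 23, 17}
transmit next → 34; now {32, 28, 27, 25, 23, 17}

24, 26, 22, 42, 38, 11, 36, 41, 34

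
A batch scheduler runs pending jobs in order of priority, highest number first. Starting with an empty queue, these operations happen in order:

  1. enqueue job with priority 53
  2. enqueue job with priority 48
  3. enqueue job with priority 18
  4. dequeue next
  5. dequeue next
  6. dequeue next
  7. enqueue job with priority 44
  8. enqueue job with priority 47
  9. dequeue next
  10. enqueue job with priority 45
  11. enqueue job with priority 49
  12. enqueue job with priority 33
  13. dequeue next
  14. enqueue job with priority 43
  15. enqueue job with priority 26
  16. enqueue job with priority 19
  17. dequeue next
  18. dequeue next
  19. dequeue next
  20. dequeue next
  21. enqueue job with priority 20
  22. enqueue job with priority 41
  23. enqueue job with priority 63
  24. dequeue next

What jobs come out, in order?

53 → 48 → 18 → 47 → 49 → 45 → 44 → 43 → 33 → 63

insert 53 → {53}
insert 48 → {53, 48}
insert 18 → {53, 48, 18}
dequeue next → 53; now {48, 18}
dequeue next → 48; now {18}
dequeue next → 18; now {}
insert 44 → {44}
insert 47 → {47, 44}
dequeue next → 47; now {44}
insert 45 → {45, 44}
insert 49 → {49, 45, 44}
insert 33 → {49, 45, 44, 33}
dequeue next → 49; now {45, 44, 33}
insert 43 → {45, 44, 43, 33}
insert 26 → {45, 44, 43, 33, 26}
insert 19 → {45, 44, 43, 33, 26, 19}
dequeue next → 45; now {44, 43, 33, 26, 19}
dequeue next → 44; now {43, 33, 26, 19}
dequeue next → 43; now {33, 26, 19}
dequeue next → 33; now {26, 19}
insert 20 → {26, 20, 19}
insert 41 → {41, 26, 20, 19}
insert 63 → {63, 41, 26, 20, 19}
dequeue next → 63; now {41, 26, 20, 19}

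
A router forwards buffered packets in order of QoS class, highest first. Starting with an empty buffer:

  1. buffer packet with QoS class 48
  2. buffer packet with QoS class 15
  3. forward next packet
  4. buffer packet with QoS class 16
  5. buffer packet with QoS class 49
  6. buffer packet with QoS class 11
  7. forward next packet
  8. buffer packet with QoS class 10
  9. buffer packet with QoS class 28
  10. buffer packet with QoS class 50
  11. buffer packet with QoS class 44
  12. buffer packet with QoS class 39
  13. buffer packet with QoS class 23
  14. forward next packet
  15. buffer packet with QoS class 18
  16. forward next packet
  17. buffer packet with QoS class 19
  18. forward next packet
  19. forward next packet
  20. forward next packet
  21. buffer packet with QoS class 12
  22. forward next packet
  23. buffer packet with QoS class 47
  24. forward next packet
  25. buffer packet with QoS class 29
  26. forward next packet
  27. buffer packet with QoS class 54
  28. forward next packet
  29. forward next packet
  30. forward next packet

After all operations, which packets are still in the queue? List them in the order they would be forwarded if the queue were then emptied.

insert 48 → {48}
insert 15 → {48, 15}
forward next packet → 48; now {15}
insert 16 → {16, 15}
insert 49 → {49, 16, 15}
insert 11 → {49, 16, 15, 11}
forward next packet → 49; now {16, 15, 11}
insert 10 → {16, 15, 11, 10}
insert 28 → {28, 16, 15, 11, 10}
insert 50 → {50, 28, 16, 15, 11, 10}
insert 44 → {50, 44, 28, 16, 15, 11, 10}
insert 39 → {50, 44, 39, 28, 16, 15, 11, 10}
insert 23 → {50, 44, 39, 28, 23, 16, 15, 11, 10}
forward next packet → 50; now {44, 39, 28, 23, 16, 15, 11, 10}
insert 18 → {44, 39, 28, 23, 18, 16, 15, 11, 10}
forward next packet → 44; now {39, 28, 23, 18, 16, 15, 11, 10}
insert 19 → {39, 28, 23, 19, 18, 16, 15, 11, 10}
forward next packet → 39; now {28, 23, 19, 18, 16, 15, 11, 10}
forward next packet → 28; now {23, 19, 18, 16, 15, 11, 10}
forward next packet → 23; now {19, 18, 16, 15, 11, 10}
insert 12 → {19, 18, 16, 15, 12, 11, 10}
forward next packet → 19; now {18, 16, 15, 12, 11, 10}
insert 47 → {47, 18, 16, 15, 12, 11, 10}
forward next packet → 47; now {18, 16, 15, 12, 11, 10}
insert 29 → {29, 18, 16, 15, 12, 11, 10}
forward next packet → 29; now {18, 16, 15, 12, 11, 10}
insert 54 → {54, 18, 16, 15, 12, 11, 10}
forward next packet → 54; now {18, 16, 15, 12, 11, 10}
forward next packet → 18; now {16, 15, 12, 11, 10}
forward next packet → 16; now {15, 12, 11, 10}

[15, 12, 11, 10]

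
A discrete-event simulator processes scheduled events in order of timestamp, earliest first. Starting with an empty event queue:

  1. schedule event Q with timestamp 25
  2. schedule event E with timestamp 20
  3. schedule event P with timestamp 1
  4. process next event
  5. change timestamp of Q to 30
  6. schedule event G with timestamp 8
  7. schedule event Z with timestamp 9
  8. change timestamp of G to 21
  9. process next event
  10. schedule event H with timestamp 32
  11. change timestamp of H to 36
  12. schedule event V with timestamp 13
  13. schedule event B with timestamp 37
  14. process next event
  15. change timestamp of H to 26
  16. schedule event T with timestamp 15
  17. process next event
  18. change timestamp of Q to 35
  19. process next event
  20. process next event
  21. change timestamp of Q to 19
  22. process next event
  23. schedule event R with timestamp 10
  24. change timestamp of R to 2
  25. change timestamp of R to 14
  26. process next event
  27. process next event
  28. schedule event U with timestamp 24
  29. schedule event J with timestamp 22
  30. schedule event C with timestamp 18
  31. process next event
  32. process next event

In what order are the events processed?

add Q (timestamp 25) → {Q:25}
add E (timestamp 20) → {E:20, Q:25}
add P (timestamp 1) → {P:1, E:20, Q:25}
process next event → P; now {E:20, Q:25}
update Q to timestamp 30 → {E:20, Q:30}
add G (timestamp 8) → {G:8, E:20, Q:30}
add Z (timestamp 9) → {G:8, Z:9, E:20, Q:30}
update G to timestamp 21 → {Z:9, E:20, G:21, Q:30}
process next event → Z; now {E:20, G:21, Q:30}
add H (timestamp 32) → {E:20, G:21, Q:30, H:32}
update H to timestamp 36 → {E:20, G:21, Q:30, H:36}
add V (timestamp 13) → {V:13, E:20, G:21, Q:30, H:36}
add B (timestamp 37) → {V:13, E:20, G:21, Q:30, H:36, B:37}
process next event → V; now {E:20, G:21, Q:30, H:36, B:37}
update H to timestamp 26 → {E:20, G:21, H:26, Q:30, B:37}
add T (timestamp 15) → {T:15, E:20, G:21, H:26, Q:30, B:37}
process next event → T; now {E:20, G:21, H:26, Q:30, B:37}
update Q to timestamp 35 → {E:20, G:21, H:26, Q:35, B:37}
process next event → E; now {G:21, H:26, Q:35, B:37}
process next event → G; now {H:26, Q:35, B:37}
update Q to timestamp 19 → {Q:19, H:26, B:37}
process next event → Q; now {H:26, B:37}
add R (timestamp 10) → {R:10, H:26, B:37}
update R to timestamp 2 → {R:2, H:26, B:37}
update R to timestamp 14 → {R:14, H:26, B:37}
process next event → R; now {H:26, B:37}
process next event → H; now {B:37}
add U (timestamp 24) → {U:24, B:37}
add J (timestamp 22) → {J:22, U:24, B:37}
add C (timestamp 18) → {C:18, J:22, U:24, B:37}
process next event → C; now {J:22, U:24, B:37}
process next event → J; now {U:24, B:37}

P, Z, V, T, E, G, Q, R, H, C, J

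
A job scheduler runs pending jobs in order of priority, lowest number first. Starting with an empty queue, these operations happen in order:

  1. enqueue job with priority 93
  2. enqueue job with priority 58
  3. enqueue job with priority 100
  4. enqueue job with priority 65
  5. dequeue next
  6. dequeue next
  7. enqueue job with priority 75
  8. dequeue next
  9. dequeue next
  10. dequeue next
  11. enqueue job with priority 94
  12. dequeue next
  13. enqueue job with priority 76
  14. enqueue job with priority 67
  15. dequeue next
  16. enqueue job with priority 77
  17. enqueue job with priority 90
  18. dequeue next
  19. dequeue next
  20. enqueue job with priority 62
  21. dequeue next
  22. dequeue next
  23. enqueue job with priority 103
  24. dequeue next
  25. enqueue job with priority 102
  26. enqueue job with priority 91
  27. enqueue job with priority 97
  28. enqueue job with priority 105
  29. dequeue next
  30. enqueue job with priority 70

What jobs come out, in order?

[58, 65, 75, 93, 100, 94, 67, 76, 77, 62, 90, 103, 91]

insert 93 → {93}
insert 58 → {58, 93}
insert 100 → {58, 93, 100}
insert 65 → {58, 65, 93, 100}
dequeue next → 58; now {65, 93, 100}
dequeue next → 65; now {93, 100}
insert 75 → {75, 93, 100}
dequeue next → 75; now {93, 100}
dequeue next → 93; now {100}
dequeue next → 100; now {}
insert 94 → {94}
dequeue next → 94; now {}
insert 76 → {76}
insert 67 → {67, 76}
dequeue next → 67; now {76}
insert 77 → {76, 77}
insert 90 → {76, 77, 90}
dequeue next → 76; now {77, 90}
dequeue next → 77; now {90}
insert 62 → {62, 90}
dequeue next → 62; now {90}
dequeue next → 90; now {}
insert 103 → {103}
dequeue next → 103; now {}
insert 102 → {102}
insert 91 → {91, 102}
insert 97 → {91, 97, 102}
insert 105 → {91, 97, 102, 105}
dequeue next → 91; now {97, 102, 105}
insert 70 → {70, 97, 102, 105}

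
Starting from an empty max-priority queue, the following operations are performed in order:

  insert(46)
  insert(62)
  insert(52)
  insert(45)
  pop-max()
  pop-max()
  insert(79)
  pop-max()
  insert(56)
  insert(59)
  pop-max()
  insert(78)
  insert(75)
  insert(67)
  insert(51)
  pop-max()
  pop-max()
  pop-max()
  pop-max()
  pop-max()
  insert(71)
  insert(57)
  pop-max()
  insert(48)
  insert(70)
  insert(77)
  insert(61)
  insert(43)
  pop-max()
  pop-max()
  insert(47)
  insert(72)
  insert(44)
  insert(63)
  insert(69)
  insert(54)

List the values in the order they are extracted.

62, 52, 79, 59, 78, 75, 67, 56, 51, 71, 77, 70

insert 46 → {46}
insert 62 → {62, 46}
insert 52 → {62, 52, 46}
insert 45 → {62, 52, 46, 45}
pop-max → 62; now {52, 46, 45}
pop-max → 52; now {46, 45}
insert 79 → {79, 46, 45}
pop-max → 79; now {46, 45}
insert 56 → {56, 46, 45}
insert 59 → {59, 56, 46, 45}
pop-max → 59; now {56, 46, 45}
insert 78 → {78, 56, 46, 45}
insert 75 → {78, 75, 56, 46, 45}
insert 67 → {78, 75, 67, 56, 46, 45}
insert 51 → {78, 75, 67, 56, 51, 46, 45}
pop-max → 78; now {75, 67, 56, 51, 46, 45}
pop-max → 75; now {67, 56, 51, 46, 45}
pop-max → 67; now {56, 51, 46, 45}
pop-max → 56; now {51, 46, 45}
pop-max → 51; now {46, 45}
insert 71 → {71, 46, 45}
insert 57 → {71, 57, 46, 45}
pop-max → 71; now {57, 46, 45}
insert 48 → {57, 48, 46, 45}
insert 70 → {70, 57, 48, 46, 45}
insert 77 → {77, 70, 57, 48, 46, 45}
insert 61 → {77, 70, 61, 57, 48, 46, 45}
insert 43 → {77, 70, 61, 57, 48, 46, 45, 43}
pop-max → 77; now {70, 61, 57, 48, 46, 45, 43}
pop-max → 70; now {61, 57, 48, 46, 45, 43}
insert 47 → {61, 57, 48, 47, 46, 45, 43}
insert 72 → {72, 61, 57, 48, 47, 46, 45, 43}
insert 44 → {72, 61, 57, 48, 47, 46, 45, 44, 43}
insert 63 → {72, 63, 61, 57, 48, 47, 46, 45, 44, 43}
insert 69 → {72, 69, 63, 61, 57, 48, 47, 46, 45, 44, 43}
insert 54 → {72, 69, 63, 61, 57, 54, 48, 47, 46, 45, 44, 43}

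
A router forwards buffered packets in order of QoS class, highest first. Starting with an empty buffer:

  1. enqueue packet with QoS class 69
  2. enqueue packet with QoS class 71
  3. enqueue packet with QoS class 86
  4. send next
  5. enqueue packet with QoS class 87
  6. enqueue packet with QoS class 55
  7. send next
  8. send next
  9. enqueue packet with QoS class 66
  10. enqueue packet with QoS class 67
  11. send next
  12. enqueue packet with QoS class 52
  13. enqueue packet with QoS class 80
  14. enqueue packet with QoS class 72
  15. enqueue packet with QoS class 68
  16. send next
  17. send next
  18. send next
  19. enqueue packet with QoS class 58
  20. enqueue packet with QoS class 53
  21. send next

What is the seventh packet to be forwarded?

insert 69 → {69}
insert 71 → {71, 69}
insert 86 → {86, 71, 69}
send next → 86; now {71, 69}
insert 87 → {87, 71, 69}
insert 55 → {87, 71, 69, 55}
send next → 87; now {71, 69, 55}
send next → 71; now {69, 55}
insert 66 → {69, 66, 55}
insert 67 → {69, 67, 66, 55}
send next → 69; now {67, 66, 55}
insert 52 → {67, 66, 55, 52}
insert 80 → {80, 67, 66, 55, 52}
insert 72 → {80, 72, 67, 66, 55, 52}
insert 68 → {80, 72, 68, 67, 66, 55, 52}
send next → 80; now {72, 68, 67, 66, 55, 52}
send next → 72; now {68, 67, 66, 55, 52}
send next → 68; now {67, 66, 55, 52}
insert 58 → {67, 66, 58, 55, 52}
insert 53 → {67, 66, 58, 55, 53, 52}
send next → 67; now {66, 58, 55, 53, 52}

68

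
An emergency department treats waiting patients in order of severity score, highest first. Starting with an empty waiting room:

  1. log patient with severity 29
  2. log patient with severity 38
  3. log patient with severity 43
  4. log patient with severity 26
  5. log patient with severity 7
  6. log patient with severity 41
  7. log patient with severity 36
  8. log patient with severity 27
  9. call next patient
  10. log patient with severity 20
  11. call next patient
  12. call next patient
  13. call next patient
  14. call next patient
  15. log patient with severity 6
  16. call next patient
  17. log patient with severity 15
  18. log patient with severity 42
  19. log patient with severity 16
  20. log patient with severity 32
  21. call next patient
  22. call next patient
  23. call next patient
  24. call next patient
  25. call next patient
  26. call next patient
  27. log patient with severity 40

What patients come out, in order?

43 → 41 → 38 → 36 → 29 → 27 → 42 → 32 → 26 → 20 → 16 → 15

insert 29 → {29}
insert 38 → {38, 29}
insert 43 → {43, 38, 29}
insert 26 → {43, 38, 29, 26}
insert 7 → {43, 38, 29, 26, 7}
insert 41 → {43, 41, 38, 29, 26, 7}
insert 36 → {43, 41, 38, 36, 29, 26, 7}
insert 27 → {43, 41, 38, 36, 29, 27, 26, 7}
call next patient → 43; now {41, 38, 36, 29, 27, 26, 7}
insert 20 → {41, 38, 36, 29, 27, 26, 20, 7}
call next patient → 41; now {38, 36, 29, 27, 26, 20, 7}
call next patient → 38; now {36, 29, 27, 26, 20, 7}
call next patient → 36; now {29, 27, 26, 20, 7}
call next patient → 29; now {27, 26, 20, 7}
insert 6 → {27, 26, 20, 7, 6}
call next patient → 27; now {26, 20, 7, 6}
insert 15 → {26, 20, 15, 7, 6}
insert 42 → {42, 26, 20, 15, 7, 6}
insert 16 → {42, 26, 20, 16, 15, 7, 6}
insert 32 → {42, 32, 26, 20, 16, 15, 7, 6}
call next patient → 42; now {32, 26, 20, 16, 15, 7, 6}
call next patient → 32; now {26, 20, 16, 15, 7, 6}
call next patient → 26; now {20, 16, 15, 7, 6}
call next patient → 20; now {16, 15, 7, 6}
call next patient → 16; now {15, 7, 6}
call next patient → 15; now {7, 6}
insert 40 → {40, 7, 6}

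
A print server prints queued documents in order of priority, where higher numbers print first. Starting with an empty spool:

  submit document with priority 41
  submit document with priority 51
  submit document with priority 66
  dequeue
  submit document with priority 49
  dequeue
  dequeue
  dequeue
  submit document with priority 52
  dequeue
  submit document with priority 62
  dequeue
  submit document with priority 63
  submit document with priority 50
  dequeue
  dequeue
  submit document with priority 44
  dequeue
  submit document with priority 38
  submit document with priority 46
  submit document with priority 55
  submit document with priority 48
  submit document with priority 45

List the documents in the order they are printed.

[66, 51, 49, 41, 52, 62, 63, 50, 44]

insert 41 → {41}
insert 51 → {51, 41}
insert 66 → {66, 51, 41}
dequeue → 66; now {51, 41}
insert 49 → {51, 49, 41}
dequeue → 51; now {49, 41}
dequeue → 49; now {41}
dequeue → 41; now {}
insert 52 → {52}
dequeue → 52; now {}
insert 62 → {62}
dequeue → 62; now {}
insert 63 → {63}
insert 50 → {63, 50}
dequeue → 63; now {50}
dequeue → 50; now {}
insert 44 → {44}
dequeue → 44; now {}
insert 38 → {38}
insert 46 → {46, 38}
insert 55 → {55, 46, 38}
insert 48 → {55, 48, 46, 38}
insert 45 → {55, 48, 46, 45, 38}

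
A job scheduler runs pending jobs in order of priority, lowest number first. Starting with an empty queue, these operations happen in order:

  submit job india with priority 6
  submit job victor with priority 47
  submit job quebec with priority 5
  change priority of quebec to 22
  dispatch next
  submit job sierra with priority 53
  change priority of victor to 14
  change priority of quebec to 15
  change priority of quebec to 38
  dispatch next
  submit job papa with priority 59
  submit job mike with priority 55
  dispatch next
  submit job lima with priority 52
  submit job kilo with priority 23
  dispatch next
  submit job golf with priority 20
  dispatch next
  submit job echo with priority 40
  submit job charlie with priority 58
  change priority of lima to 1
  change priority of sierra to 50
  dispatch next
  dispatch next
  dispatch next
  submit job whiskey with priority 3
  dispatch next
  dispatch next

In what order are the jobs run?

add india (priority 6) → {india:6}
add victor (priority 47) → {india:6, victor:47}
add quebec (priority 5) → {quebec:5, india:6, victor:47}
update quebec to priority 22 → {india:6, quebec:22, victor:47}
dispatch next → india; now {quebec:22, victor:47}
add sierra (priority 53) → {quebec:22, victor:47, sierra:53}
update victor to priority 14 → {victor:14, quebec:22, sierra:53}
update quebec to priority 15 → {victor:14, quebec:15, sierra:53}
update quebec to priority 38 → {victor:14, quebec:38, sierra:53}
dispatch next → victor; now {quebec:38, sierra:53}
add papa (priority 59) → {quebec:38, sierra:53, papa:59}
add mike (priority 55) → {quebec:38, sierra:53, mike:55, papa:59}
dispatch next → quebec; now {sierra:53, mike:55, papa:59}
add lima (priority 52) → {lima:52, sierra:53, mike:55, papa:59}
add kilo (priority 23) → {kilo:23, lima:52, sierra:53, mike:55, papa:59}
dispatch next → kilo; now {lima:52, sierra:53, mike:55, papa:59}
add golf (priority 20) → {golf:20, lima:52, sierra:53, mike:55, papa:59}
dispatch next → golf; now {lima:52, sierra:53, mike:55, papa:59}
add echo (priority 40) → {echo:40, lima:52, sierra:53, mike:55, papa:59}
add charlie (priority 58) → {echo:40, lima:52, sierra:53, mike:55, charlie:58, papa:59}
update lima to priority 1 → {lima:1, echo:40, sierra:53, mike:55, charlie:58, papa:59}
update sierra to priority 50 → {lima:1, echo:40, sierra:50, mike:55, charlie:58, papa:59}
dispatch next → lima; now {echo:40, sierra:50, mike:55, charlie:58, papa:59}
dispatch next → echo; now {sierra:50, mike:55, charlie:58, papa:59}
dispatch next → sierra; now {mike:55, charlie:58, papa:59}
add whiskey (priority 3) → {whiskey:3, mike:55, charlie:58, papa:59}
dispatch next → whiskey; now {mike:55, charlie:58, papa:59}
dispatch next → mike; now {charlie:58, papa:59}

india → victor → quebec → kilo → golf → lima → echo → sierra → whiskey → mike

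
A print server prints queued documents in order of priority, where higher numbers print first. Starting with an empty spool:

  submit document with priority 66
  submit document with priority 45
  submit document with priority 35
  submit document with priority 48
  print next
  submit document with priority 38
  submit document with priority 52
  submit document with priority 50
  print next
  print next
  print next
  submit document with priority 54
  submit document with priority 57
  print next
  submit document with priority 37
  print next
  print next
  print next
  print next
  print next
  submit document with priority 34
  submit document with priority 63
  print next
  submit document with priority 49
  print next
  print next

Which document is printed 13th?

insert 66 → {66}
insert 45 → {66, 45}
insert 35 → {66, 45, 35}
insert 48 → {66, 48, 45, 35}
print next → 66; now {48, 45, 35}
insert 38 → {48, 45, 38, 35}
insert 52 → {52, 48, 45, 38, 35}
insert 50 → {52, 50, 48, 45, 38, 35}
print next → 52; now {50, 48, 45, 38, 35}
print next → 50; now {48, 45, 38, 35}
print next → 48; now {45, 38, 35}
insert 54 → {54, 45, 38, 35}
insert 57 → {57, 54, 45, 38, 35}
print next → 57; now {54, 45, 38, 35}
insert 37 → {54, 45, 38, 37, 35}
print next → 54; now {45, 38, 37, 35}
print next → 45; now {38, 37, 35}
print next → 38; now {37, 35}
print next → 37; now {35}
print next → 35; now {}
insert 34 → {34}
insert 63 → {63, 34}
print next → 63; now {34}
insert 49 → {49, 34}
print next → 49; now {34}
print next → 34; now {}

34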